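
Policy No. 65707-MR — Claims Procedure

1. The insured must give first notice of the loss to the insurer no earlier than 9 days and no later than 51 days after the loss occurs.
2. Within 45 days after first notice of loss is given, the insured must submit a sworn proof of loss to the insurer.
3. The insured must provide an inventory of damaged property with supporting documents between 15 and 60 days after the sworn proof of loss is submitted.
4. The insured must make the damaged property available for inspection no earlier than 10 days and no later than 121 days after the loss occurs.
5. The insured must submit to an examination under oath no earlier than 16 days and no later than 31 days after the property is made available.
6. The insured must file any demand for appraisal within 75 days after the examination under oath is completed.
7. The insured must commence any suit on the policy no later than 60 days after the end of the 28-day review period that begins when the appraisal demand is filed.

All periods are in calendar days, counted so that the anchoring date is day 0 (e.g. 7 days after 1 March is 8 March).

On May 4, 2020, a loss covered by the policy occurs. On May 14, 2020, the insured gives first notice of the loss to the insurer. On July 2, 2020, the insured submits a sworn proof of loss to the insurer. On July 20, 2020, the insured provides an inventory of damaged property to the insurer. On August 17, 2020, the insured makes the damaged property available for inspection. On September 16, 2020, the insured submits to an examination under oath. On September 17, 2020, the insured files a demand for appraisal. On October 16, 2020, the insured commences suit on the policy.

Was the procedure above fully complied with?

No

(1) the permitted window runs from May 4, 2020 + 9 = May 13, 2020 to May 4, 2020 + 51 = June 24, 2020; done May 14, 2020 — within the window.
(2) due by May 14, 2020 + 45 days = June 28, 2020; not done until July 2, 2020, 4 days after the deadline.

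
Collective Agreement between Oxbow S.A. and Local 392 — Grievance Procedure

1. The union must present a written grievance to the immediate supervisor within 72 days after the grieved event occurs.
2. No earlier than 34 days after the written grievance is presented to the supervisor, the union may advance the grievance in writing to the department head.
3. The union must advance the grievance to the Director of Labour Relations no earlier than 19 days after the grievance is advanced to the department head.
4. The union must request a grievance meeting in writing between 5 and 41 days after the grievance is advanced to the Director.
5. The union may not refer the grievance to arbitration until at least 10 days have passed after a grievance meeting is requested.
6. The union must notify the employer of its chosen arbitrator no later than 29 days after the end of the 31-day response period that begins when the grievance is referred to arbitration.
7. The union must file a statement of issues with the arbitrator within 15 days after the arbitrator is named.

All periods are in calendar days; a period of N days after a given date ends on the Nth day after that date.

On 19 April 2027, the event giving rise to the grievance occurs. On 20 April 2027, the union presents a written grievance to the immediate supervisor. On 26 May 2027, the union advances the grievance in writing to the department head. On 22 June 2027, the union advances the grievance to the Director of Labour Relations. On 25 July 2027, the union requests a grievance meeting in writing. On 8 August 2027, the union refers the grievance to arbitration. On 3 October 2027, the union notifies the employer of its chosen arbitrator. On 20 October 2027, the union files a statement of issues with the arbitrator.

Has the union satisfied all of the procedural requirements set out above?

No

Step 1 — counting 72 days from 19 April 2027 (when the grieved event occurs) gives a deadline of 30 June 2027; done 20 April 2027 — timely.
Step 2 — must wait 34 days from 20 April 2027 (when the written grievance is presented to the supervisor), so not before 24 May 2027; done 26 May 2027 — permitted.
Step 3 — must wait 19 days from 26 May 2027 (when the grievance is advanced to the department head), so not before 14 June 2027; done 22 June 2027 — permitted.
Step 4 — 5 and 41 days from 22 June 2027 (when the grievance is advanced to the Director) are 27 June 2027 and 2 August 2027 respectively; 25 July 2027 falls inside that range.
Step 5 — must wait 10 days from 25 July 2027 (when a grievance meeting is requested), so not before 4 August 2027; done 8 August 2027 — permitted.
Step 6 — counting 29 days from 8 September 2027 (end of the 31-day response period, which began when the grievance is referred to arbitration on 8 August 2027) gives a deadline of 7 October 2027; completed 3 October 2027, before the deadline.
Step 7 — counting 15 days from 3 October 2027 (when the arbitrator is named) gives a deadline of 18 October 2027; done 20 October 2027 — 2 days late.
The analysis stops there.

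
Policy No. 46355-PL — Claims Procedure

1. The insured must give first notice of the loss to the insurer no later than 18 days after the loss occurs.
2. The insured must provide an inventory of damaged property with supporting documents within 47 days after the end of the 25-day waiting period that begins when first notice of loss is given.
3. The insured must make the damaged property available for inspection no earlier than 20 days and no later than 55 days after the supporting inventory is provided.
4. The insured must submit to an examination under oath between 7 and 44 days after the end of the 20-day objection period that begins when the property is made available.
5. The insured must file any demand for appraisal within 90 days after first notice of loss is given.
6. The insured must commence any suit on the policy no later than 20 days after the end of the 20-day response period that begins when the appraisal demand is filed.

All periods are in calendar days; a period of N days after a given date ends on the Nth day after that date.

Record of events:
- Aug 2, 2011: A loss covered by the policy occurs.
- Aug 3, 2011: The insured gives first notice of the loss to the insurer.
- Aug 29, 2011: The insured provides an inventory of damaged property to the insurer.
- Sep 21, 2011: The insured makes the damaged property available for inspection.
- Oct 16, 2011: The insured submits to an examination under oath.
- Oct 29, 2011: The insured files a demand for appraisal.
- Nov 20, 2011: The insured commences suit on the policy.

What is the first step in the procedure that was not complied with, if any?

Step 4

Step 1 — counting 18 days from Aug 2, 2011 (when the loss occurs) gives a deadline of Aug 20, 2011; done Aug 3, 2011 — timely.
Step 2 — counting 47 days from Aug 28, 2011 (end of the 25-day waiting period, which began when first notice of loss is given on Aug 3, 2011) gives a deadline of Oct 14, 2011; Aug 29, 2011 is within that limit.
Step 3 — 20 and 55 days from Aug 29, 2011 (when the supporting inventory is provided) are Sep 18, 2011 and Oct 23, 2011 respectively; Sep 21, 2011 falls inside that range.
Step 4 — 7 and 44 days from Oct 11, 2011 (end of the 20-day objection period, which began when the property is made available on Sep 21, 2011) are Oct 18, 2011 and Nov 24, 2011 respectively; Oct 16, 2011 is 2 days too early.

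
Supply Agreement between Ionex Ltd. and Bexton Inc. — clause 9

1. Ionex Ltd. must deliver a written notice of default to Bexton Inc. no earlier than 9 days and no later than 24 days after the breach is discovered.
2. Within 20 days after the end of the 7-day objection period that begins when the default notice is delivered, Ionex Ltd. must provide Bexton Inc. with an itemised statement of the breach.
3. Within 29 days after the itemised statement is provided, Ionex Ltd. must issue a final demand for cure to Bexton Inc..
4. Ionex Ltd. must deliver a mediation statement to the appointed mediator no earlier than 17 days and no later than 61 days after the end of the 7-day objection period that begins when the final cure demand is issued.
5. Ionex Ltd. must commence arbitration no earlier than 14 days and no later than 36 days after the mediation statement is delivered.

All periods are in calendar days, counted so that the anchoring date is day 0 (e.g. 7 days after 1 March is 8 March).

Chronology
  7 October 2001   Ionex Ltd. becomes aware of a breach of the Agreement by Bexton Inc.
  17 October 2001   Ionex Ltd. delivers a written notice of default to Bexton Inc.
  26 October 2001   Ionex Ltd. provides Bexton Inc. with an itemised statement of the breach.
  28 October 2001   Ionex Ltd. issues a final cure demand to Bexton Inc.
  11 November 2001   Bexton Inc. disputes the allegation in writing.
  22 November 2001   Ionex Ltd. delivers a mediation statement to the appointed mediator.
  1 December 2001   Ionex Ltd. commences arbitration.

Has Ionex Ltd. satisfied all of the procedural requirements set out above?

No

Step 1: the window is 9–24 days after 7 October 2001 (when the breach is discovered), so 16 October 2001 through 31 October 2001; 17 October 2001 falls inside that range.
Step 2: 20 days after 24 October 2001 (end of the 7-day objection period, which began when the default notice is delivered on 17 October 2001) is 13 November 2001; 26 October 2001 is within that limit.
Step 3: 29 days after 26 October 2001 (when the itemised statement is provided) is 24 November 2001; completed 28 October 2001, before the deadline.
Step 4: the window is 17–61 days after 4 November 2001 (end of the 7-day objection period, which began when the final cure demand is issued on 28 October 2001), so 21 November 2001 through 4 January 2002; done 22 November 2001 — within the window.
Step 5: the window is 14–36 days after 22 November 2001 (when the mediation statement is delivered), so 6 December 2001 through 28 December 2001; done 1 December 2001 — 5 days before the window opened.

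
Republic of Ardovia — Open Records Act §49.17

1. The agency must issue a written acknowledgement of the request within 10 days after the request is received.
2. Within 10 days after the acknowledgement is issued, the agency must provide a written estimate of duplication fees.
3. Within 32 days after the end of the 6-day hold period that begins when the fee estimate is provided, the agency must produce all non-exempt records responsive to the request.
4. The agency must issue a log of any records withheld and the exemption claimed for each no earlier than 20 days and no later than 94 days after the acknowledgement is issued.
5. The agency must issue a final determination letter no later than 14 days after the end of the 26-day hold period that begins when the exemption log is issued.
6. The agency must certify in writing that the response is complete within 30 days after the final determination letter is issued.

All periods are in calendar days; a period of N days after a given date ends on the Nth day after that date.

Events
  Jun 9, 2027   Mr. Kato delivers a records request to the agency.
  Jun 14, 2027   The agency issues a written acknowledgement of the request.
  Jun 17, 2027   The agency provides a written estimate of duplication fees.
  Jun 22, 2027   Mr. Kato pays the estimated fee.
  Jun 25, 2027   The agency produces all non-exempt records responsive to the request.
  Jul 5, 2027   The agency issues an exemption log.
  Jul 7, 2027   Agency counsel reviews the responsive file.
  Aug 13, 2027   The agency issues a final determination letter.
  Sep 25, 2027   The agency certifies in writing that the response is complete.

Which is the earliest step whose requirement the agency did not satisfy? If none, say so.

(1) due by Jun 9, 2027 + 10 days = Jun 19, 2027; done Jun 14, 2027 — timely.
(2) due by Jun 14, 2027 + 10 days = Jun 24, 2027; done Jun 17, 2027 — timely.
(3) due by Jun 23, 2027 + 32 days = Jul 25, 2027; done Jun 25, 2027 — timely.
(4) the permitted window runs from Jun 14, 2027 + 20 = Jul 4, 2027 to Jun 14, 2027 + 94 = Sep 16, 2027; done Jul 5, 2027 — within the window.
(5) due by Jul 31, 2027 + 14 days = Aug 14, 2027; completed Aug 13, 2027, before the deadline.
(6) due by Aug 13, 2027 + 30 days = Sep 12, 2027; done Sep 25, 2027 — 13 days late.
Later steps need not be reached.

Step 6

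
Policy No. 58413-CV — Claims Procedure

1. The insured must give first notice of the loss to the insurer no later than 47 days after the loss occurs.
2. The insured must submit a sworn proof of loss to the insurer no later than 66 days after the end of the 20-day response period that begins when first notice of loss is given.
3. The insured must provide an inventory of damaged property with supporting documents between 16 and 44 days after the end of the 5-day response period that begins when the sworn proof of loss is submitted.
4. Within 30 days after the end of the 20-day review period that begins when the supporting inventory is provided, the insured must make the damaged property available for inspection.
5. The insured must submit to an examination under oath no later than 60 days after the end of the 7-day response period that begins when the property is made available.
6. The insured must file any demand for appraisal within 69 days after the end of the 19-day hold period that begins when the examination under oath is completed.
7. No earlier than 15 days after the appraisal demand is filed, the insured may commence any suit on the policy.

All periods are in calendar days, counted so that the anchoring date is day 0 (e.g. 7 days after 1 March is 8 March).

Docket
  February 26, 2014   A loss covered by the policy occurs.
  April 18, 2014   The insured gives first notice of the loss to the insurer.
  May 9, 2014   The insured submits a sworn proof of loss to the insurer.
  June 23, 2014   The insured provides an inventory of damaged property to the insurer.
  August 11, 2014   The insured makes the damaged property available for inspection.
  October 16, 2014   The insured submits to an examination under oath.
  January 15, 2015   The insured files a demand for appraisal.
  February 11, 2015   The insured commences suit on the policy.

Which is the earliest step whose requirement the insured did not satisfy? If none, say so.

Step 1

Step 1: 47 days after February 26, 2014 (when the loss occurs) is April 14, 2014; done April 18, 2014 — 4 days late.
No need to go further; step 1 was not satisfied.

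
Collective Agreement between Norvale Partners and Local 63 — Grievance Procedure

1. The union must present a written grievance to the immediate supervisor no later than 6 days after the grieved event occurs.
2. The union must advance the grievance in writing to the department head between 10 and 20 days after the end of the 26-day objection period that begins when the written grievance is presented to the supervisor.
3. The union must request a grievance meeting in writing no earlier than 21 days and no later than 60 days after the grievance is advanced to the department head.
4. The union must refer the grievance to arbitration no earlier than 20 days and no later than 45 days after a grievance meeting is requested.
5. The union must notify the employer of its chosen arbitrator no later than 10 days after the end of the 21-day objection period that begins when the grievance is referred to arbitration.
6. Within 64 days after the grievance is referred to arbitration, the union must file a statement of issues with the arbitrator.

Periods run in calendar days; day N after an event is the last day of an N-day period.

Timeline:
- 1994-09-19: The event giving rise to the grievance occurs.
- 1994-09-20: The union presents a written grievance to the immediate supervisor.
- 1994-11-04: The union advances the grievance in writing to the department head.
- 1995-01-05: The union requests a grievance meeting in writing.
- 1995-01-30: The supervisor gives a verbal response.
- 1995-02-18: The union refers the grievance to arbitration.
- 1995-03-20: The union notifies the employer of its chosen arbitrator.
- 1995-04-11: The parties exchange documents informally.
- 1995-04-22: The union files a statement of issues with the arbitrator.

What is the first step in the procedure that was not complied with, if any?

Step 1: 6 days after 1994-09-19 (when the grieved event occurs) is 1994-09-25; done 1994-09-20 — timely.
Step 2: the window is 10–20 days after 1994-10-16 (end of the 26-day objection period, which began when the written grievance is presented to the supervisor on 1994-09-20), so 1994-10-26 through 1994-11-05; 1994-11-04 falls inside that range.
Step 3: the window is 21–60 days after 1994-11-04 (when the grievance is advanced to the department head), so 1994-11-25 through 1995-01-03; 1995-01-05 is 2 days past the end of the window.
The analysis stops there.

Step 3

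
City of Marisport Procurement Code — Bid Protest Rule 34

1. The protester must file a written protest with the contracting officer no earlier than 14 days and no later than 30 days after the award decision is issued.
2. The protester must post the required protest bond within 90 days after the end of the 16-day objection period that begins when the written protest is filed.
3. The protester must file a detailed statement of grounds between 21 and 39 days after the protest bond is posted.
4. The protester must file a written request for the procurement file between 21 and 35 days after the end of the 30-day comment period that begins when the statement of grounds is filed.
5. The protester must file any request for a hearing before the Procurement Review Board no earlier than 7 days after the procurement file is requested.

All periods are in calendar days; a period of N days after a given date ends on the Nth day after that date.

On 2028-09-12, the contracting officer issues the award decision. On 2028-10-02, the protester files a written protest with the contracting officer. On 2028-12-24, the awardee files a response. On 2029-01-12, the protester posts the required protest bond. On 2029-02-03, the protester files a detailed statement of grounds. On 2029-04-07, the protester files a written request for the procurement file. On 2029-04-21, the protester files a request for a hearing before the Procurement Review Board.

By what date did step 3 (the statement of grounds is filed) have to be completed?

2029-02-20

Step 3 runs from 2029-01-12, when the protest bond is posted. The window is 21–39 days after 2029-01-12; it closes on 2029-02-20.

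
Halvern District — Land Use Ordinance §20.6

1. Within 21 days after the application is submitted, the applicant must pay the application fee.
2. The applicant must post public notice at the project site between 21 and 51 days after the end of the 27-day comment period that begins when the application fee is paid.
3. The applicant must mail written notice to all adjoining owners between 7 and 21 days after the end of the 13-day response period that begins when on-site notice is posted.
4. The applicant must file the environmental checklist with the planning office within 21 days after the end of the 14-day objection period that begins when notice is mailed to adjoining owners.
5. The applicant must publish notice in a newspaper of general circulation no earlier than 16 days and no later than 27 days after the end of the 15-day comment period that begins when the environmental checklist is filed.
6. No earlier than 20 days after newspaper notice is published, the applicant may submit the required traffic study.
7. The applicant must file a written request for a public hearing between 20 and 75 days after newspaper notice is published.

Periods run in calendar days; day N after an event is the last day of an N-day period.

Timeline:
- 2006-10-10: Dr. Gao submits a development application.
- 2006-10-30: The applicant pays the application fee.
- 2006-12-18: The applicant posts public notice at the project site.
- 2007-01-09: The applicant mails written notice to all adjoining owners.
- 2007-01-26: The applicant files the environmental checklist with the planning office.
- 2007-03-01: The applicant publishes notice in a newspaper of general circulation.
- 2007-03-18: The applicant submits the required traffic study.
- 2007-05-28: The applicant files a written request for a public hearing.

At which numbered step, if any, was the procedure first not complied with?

Step 6

Step 1 — counting 21 days from 2006-10-10 (when the application is submitted) gives a deadline of 2006-10-31; completed 2006-10-30, before the deadline.
Step 2 — 21 and 51 days from 2006-11-26 (end of the 27-day comment period, which began when the application fee is paid on 2006-10-30) are 2006-12-17 and 2007-01-16 respectively; 2006-12-18 falls inside that range.
Step 3 — 7 and 21 days from 2006-12-31 (end of the 13-day response period, which began when on-site notice is posted on 2006-12-18) are 2007-01-07 and 2007-01-21 respectively; 2007-01-09 falls inside that range.
Step 4 — counting 21 days from 2007-01-23 (end of the 14-day objection period, which began when notice is mailed to adjoining owners on 2007-01-09) gives a deadline of 2007-02-13; completed 2007-01-26, before the deadline.
Step 5 — 16 and 27 days from 2007-02-10 (end of the 15-day comment period, which began when the environmental checklist is filed on 2007-01-26) are 2007-02-26 and 2007-03-09 respectively; done 2007-03-01 — within the window.
Step 6 — must wait 20 days from 2007-03-01 (when newspaper notice is published), so not before 2007-03-21; done 2007-03-18 — 3 days too early.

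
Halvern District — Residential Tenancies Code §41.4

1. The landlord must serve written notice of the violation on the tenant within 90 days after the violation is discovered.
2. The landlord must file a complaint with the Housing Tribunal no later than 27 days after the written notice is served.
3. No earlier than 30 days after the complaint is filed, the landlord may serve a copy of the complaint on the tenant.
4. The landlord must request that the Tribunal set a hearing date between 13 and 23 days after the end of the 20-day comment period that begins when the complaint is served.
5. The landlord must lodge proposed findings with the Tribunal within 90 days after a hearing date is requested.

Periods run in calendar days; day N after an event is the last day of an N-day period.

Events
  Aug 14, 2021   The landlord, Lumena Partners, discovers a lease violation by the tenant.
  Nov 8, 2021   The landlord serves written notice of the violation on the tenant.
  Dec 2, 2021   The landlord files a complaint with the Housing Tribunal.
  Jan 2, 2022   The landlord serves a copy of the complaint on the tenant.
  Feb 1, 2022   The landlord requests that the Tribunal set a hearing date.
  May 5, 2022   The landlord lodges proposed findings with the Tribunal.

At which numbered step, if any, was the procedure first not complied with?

Step 4

(1) due by Aug 14, 2021 + 90 days = Nov 12, 2021; completed Nov 8, 2021, before the deadline.
(2) due by Nov 8, 2021 + 27 days = Dec 5, 2021; done Dec 2, 2021 — timely.
(3) permitted from Dec 2, 2021 + 30 days = Jan 1, 2022 onward; done Jan 2, 2022, after the minimum wait.
(4) the permitted window runs from Jan 22, 2022 + 13 = Feb 4, 2022 to Jan 22, 2022 + 23 = Feb 14, 2022; done Feb 1, 2022 — 3 days before the window opened.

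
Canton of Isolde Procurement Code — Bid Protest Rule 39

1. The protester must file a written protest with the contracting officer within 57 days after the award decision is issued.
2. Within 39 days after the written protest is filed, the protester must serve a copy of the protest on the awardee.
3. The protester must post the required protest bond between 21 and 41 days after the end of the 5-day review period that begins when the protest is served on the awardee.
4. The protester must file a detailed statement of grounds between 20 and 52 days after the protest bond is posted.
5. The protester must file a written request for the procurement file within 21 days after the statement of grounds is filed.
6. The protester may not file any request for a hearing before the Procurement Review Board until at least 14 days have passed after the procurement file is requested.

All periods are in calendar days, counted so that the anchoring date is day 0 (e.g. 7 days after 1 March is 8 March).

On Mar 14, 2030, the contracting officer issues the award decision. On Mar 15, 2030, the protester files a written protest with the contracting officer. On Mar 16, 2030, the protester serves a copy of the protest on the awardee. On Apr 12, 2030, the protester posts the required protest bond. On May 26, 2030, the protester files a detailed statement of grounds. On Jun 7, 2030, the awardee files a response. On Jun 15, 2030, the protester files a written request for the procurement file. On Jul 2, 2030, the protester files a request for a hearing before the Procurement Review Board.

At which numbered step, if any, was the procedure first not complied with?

None — every step was satisfied

Step 1: 57 days after Mar 14, 2030 (when the award decision is issued) is May 10, 2030; Mar 15, 2030 is within that limit.
Step 2: 39 days after Mar 15, 2030 (when the written protest is filed) is Apr 23, 2030; completed Mar 16, 2030, before the deadline.
Step 3: the window is 21–41 days after Mar 21, 2030 (end of the 5-day review period, which began when the protest is served on the awardee on Mar 16, 2030), so Apr 11, 2030 through May 1, 2030; done Apr 12, 2030 — within the window.
Step 4: the window is 20–52 days after Apr 12, 2030 (when the protest bond is posted), so May 2, 2030 through Jun 3, 2030; May 26, 2030 falls inside that range.
Step 5: 21 days after May 26, 2030 (when the statement of grounds is filed) is Jun 16, 2030; Jun 15, 2030 is within that limit.
Step 6: the earliest permitted date is 14 days after Jun 15, 2030 (when the procurement file is requested), i.e. Jun 29, 2030; done Jul 2, 2030 — permitted.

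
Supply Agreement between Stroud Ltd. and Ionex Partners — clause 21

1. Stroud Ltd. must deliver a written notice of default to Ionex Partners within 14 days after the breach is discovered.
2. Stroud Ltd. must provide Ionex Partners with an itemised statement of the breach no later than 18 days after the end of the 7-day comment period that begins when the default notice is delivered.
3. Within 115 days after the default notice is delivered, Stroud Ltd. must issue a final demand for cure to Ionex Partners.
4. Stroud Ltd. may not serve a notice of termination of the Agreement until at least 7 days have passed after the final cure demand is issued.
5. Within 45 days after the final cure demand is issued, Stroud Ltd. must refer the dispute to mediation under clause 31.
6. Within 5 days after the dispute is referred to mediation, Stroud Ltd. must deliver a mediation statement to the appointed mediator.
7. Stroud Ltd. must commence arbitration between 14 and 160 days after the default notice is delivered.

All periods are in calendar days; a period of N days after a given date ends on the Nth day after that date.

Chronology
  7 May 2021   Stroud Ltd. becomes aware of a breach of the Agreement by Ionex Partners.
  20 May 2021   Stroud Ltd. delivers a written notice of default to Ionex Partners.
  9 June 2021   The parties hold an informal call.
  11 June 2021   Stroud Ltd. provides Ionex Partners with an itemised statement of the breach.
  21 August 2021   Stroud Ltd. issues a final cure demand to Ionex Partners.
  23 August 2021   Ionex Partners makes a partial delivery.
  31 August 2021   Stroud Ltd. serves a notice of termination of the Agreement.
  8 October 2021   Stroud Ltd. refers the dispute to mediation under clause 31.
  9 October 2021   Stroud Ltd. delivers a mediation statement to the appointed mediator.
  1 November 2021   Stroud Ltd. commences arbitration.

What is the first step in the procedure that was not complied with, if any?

Step 1 — counting 14 days from 7 May 2021 (when the breach is discovered) gives a deadline of 21 May 2021; completed 20 May 2021, before the deadline.
Step 2 — counting 18 days from 27 May 2021 (end of the 7-day comment period, which began when the default notice is delivered on 20 May 2021) gives a deadline of 14 June 2021; done 11 June 2021 — timely.
Step 3 — counting 115 days from 20 May 2021 (when the default notice is delivered) gives a deadline of 12 September 2021; done 21 August 2021 — timely.
Step 4 — must wait 7 days from 21 August 2021 (when the final cure demand is issued), so not before 28 August 2021; done 31 August 2021, after the minimum wait.
Step 5 — counting 45 days from 21 August 2021 (when the final cure demand is issued) gives a deadline of 5 October 2021; done 8 October 2021 — 3 days late.
No need to go further; step 5 was not satisfied.

Step 5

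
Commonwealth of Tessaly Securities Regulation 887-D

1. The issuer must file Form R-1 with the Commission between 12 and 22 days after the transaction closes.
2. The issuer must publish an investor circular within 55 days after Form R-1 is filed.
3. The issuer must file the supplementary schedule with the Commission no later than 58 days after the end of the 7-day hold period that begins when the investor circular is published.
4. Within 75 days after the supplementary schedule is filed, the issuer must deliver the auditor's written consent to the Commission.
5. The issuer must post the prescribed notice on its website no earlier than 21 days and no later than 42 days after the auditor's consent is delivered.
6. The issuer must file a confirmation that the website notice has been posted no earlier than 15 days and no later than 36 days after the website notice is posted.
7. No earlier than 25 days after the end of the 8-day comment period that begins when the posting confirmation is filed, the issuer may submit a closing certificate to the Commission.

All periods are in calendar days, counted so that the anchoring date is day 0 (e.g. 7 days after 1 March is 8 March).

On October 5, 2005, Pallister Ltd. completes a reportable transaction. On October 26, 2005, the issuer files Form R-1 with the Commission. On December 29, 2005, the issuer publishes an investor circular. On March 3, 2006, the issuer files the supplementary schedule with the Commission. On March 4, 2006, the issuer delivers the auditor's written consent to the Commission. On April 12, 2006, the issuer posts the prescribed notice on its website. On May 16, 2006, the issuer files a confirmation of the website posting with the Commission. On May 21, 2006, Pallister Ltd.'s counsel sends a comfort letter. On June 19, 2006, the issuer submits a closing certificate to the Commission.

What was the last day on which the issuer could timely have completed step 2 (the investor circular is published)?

December 20, 2005

Step 2 runs from October 26, 2005, when Form R-1 is filed. 55 days after October 26, 2005 is December 20, 2005.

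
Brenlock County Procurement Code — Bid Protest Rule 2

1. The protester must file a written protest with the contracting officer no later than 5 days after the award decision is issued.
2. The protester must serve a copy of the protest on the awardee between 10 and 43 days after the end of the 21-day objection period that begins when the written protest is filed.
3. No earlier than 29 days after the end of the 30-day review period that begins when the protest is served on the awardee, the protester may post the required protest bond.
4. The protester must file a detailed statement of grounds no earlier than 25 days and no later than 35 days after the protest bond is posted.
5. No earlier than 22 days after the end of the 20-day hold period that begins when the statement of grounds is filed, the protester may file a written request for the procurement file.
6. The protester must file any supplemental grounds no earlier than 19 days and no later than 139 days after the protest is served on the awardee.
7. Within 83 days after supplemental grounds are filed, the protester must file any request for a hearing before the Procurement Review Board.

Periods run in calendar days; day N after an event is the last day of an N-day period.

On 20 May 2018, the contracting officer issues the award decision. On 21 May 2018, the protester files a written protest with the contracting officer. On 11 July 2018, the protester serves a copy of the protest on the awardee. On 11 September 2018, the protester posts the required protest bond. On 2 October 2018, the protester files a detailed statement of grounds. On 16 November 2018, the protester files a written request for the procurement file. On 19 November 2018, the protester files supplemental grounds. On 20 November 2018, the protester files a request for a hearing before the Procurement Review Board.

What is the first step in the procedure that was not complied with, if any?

Step 4

(1) due by 20 May 2018 + 5 days = 25 May 2018; 21 May 2018 is within that limit.
(2) the permitted window runs from 11 June 2018 + 10 = 21 June 2018 to 11 June 2018 + 43 = 24 July 2018; 11 July 2018 falls inside that range.
(3) permitted from 10 August 2018 + 29 days = 8 September 2018 onward; 11 September 2018 is on or after that date.
(4) the permitted window runs from 11 September 2018 + 25 = 6 October 2018 to 11 September 2018 + 35 = 16 October 2018; 2 October 2018 is 4 days too early.
The procedure was therefore not followed at step 4.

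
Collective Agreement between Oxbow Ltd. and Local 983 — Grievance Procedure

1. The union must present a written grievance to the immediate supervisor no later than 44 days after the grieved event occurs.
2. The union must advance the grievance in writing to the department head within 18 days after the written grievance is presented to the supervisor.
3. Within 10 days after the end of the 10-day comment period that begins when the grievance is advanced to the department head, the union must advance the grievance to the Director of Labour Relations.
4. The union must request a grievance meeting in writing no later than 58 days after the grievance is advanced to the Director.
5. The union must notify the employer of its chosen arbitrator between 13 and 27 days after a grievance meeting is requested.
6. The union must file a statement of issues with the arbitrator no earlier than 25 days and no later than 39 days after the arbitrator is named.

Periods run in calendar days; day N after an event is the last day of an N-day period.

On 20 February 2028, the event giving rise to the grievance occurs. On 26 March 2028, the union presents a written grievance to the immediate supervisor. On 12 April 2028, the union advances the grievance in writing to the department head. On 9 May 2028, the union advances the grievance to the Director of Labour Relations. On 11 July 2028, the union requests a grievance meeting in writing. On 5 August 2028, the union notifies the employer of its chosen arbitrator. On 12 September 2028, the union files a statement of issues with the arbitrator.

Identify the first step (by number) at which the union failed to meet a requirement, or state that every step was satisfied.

Step 3

(1) due by 20 February 2028 + 44 days = 4 April 2028; 26 March 2028 is within that limit.
(2) due by 26 March 2028 + 18 days = 13 April 2028; 12 April 2028 is within that limit.
(3) due by 22 April 2028 + 10 days = 2 May 2028; done 9 May 2028 — 7 days late.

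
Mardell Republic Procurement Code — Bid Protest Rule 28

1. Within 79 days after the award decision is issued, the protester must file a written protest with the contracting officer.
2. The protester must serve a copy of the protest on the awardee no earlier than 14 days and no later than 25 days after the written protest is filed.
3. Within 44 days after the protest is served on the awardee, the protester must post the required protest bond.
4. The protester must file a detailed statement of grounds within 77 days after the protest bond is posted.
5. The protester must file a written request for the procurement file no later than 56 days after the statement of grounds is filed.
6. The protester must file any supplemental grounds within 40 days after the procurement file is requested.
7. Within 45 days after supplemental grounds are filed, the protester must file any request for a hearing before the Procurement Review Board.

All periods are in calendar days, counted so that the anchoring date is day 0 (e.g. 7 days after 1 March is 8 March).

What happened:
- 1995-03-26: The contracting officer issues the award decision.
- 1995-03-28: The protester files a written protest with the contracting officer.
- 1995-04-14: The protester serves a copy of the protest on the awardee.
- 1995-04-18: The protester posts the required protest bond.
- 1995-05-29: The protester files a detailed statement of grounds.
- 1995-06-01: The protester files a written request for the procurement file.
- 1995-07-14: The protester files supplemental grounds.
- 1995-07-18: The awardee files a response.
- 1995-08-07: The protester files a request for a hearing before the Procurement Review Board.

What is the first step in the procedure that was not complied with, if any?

Step 6

Step 1: 79 days after 1995-03-26 (when the award decision is issued) is 1995-06-13; completed 1995-03-28, before the deadline.
Step 2: the window is 14–25 days after 1995-03-28 (when the written protest is filed), so 1995-04-11 through 1995-04-22; 1995-04-14 falls inside that range.
Step 3: 44 days after 1995-04-14 (when the protest is served on the awardee) is 1995-05-28; completed 1995-04-18, before the deadline.
Step 4: 77 days after 1995-04-18 (when the protest bond is posted) is 1995-07-04; done 1995-05-29 — timely.
Step 5: 56 days after 1995-05-29 (when the statement of grounds is filed) is 1995-07-24; done 1995-06-01 — timely.
Step 6: 40 days after 1995-06-01 (when the procurement file is requested) is 1995-07-11; done 1995-07-14 — 3 days late.
That is the first point of non-compliance.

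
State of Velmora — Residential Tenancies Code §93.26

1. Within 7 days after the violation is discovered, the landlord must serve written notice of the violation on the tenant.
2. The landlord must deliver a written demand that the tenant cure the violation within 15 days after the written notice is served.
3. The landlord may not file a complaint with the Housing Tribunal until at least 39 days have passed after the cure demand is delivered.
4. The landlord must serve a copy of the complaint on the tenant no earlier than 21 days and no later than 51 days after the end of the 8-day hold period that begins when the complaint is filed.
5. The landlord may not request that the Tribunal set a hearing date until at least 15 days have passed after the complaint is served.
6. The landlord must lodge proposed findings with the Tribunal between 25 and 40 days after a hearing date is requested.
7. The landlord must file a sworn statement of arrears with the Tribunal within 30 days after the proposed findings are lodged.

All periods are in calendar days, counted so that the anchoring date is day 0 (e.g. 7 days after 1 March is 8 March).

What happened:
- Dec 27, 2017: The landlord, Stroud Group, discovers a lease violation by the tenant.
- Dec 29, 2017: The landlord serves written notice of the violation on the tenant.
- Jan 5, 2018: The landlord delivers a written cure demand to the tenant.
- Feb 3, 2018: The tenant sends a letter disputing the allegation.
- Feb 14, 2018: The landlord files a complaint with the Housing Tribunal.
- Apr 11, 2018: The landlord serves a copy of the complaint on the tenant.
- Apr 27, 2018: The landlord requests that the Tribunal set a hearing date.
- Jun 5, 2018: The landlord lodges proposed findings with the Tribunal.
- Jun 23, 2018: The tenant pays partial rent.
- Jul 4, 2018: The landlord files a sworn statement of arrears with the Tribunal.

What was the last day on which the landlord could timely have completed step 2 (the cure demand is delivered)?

Jan 13, 2018

Step 2 runs from Dec 29, 2017, when the written notice is served. 15 days after Dec 29, 2017 is Jan 13, 2018.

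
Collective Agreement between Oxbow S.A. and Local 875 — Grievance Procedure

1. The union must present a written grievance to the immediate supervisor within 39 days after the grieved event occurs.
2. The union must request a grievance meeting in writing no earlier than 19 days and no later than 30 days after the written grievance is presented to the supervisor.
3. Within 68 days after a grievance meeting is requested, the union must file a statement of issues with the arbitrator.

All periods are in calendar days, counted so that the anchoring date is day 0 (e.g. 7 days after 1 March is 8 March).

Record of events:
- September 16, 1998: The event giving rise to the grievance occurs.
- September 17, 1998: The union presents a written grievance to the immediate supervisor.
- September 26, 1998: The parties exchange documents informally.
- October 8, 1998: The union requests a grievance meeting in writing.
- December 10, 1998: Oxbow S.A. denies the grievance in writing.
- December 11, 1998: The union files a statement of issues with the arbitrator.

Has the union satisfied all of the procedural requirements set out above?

Step 1 — counting 39 days from September 16, 1998 (when the grieved event occurs) gives a deadline of October 25, 1998; September 17, 1998 is within that limit.
Step 2 — 19 and 30 days from September 17, 1998 (when the written grievance is presented to the supervisor) are October 6, 1998 and October 17, 1998 respectively; October 8, 1998 falls inside that range.
Step 3 — counting 68 days from October 8, 1998 (when a grievance meeting is requested) gives a deadline of December 15, 1998; completed December 11, 1998, before the deadline.

Yes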